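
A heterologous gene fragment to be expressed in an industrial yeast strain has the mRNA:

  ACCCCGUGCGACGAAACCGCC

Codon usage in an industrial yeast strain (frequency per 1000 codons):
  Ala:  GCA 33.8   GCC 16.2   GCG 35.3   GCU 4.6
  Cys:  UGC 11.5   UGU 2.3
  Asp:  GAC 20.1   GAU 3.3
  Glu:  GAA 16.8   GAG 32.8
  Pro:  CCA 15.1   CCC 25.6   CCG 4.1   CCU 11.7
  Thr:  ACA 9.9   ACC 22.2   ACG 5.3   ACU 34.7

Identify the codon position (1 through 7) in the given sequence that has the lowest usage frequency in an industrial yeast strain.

2

Codon 1 ACC (Thr): 22.2 per 1000.
Codon 2 CCG (Pro): 4.1 per 1000.
Codon 3 UGC (Cys): 11.5 per 1000.
Codon 4 GAC (Asp): 20.1 per 1000.
Codon 5 GAA (Glu): 16.8 per 1000.
Codon 6 ACC (Thr): 22.2 per 1000.
Codon 7 GCC (Ala): 16.2 per 1000.
Lowest frequency is 4.1 at codon 2.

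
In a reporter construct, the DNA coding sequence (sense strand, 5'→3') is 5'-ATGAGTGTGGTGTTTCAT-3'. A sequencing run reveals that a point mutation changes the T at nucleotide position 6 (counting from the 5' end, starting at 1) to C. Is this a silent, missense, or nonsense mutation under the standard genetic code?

Position 6 falls in codon 2: AGT → Ser.
After the substitution the codon is AGC → Ser.
Both encode Ser, so the change is synonymous.

silent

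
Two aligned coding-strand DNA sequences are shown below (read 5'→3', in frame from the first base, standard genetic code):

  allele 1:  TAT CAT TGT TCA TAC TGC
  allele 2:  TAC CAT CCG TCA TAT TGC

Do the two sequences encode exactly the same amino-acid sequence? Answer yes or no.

no

Codon 1: TAT Tyr / TAC Tyr — synonymous.
Codon 2: CAT His / CAT His — identical.
Codon 3: TGT Cys / CCG Pro — nonsynonymous.
Codon 4: TCA Ser / TCA Ser — identical.
Codon 5: TAC Tyr / TAT Tyr — synonymous.
Codon 6: TGC Cys / TGC Cys — identical.
Nonsynonymous differences: 1 → different protein.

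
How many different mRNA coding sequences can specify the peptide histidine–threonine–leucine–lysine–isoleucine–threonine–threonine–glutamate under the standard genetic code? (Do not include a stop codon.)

9216

His: 2 codons.
Thr: 4 codons.
Leu: 6 codons.
Lys: 2 codons.
Ile: 3 codons.
Thr: 4 codons.
Thr: 4 codons.
Glu: 2 codons.
2 × 4 × 6 × 2 × 3 × 4 × 4 × 2 = 9216.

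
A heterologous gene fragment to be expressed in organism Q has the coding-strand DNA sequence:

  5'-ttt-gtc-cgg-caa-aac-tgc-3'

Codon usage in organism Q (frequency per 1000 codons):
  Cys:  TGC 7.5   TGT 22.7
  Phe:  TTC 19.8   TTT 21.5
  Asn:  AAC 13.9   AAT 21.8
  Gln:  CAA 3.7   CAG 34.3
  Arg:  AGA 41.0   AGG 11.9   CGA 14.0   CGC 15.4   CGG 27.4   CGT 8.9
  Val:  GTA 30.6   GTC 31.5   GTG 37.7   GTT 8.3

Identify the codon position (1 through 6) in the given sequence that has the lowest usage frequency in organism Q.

4

Codon 1 TTT (Phe): 21.5 per 1000.
Codon 2 GTC (Val): 31.5 per 1000.
Codon 3 CGG (Arg): 27.4 per 1000.
Codon 4 CAA (Gln): 3.7 per 1000.
Codon 5 AAC (Asn): 13.9 per 1000.
Codon 6 TGC (Cys): 7.5 per 1000.
Lowest frequency is 3.7 at codon 4.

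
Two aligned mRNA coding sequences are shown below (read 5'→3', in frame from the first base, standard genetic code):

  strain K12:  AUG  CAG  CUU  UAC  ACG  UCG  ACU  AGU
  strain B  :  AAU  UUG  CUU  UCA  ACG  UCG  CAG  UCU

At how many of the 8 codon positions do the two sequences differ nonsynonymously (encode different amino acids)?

Codon 1: AUG Met / AAU Asn — nonsynonymous.
Codon 2: CAG Gln / UUG Leu — nonsynonymous.
Codon 3: CUU Leu / CUU Leu — identical.
Codon 4: UAC Tyr / UCA Ser — nonsynonymous.
Codon 5: ACG Thr / ACG Thr — identical.
Codon 6: UCG Ser / UCG Ser — identical.
Codon 7: ACU Thr / CAG Gln — nonsynonymous.
Codon 8: AGU Ser / UCU Ser — synonymous.
Nonsynonymous differences: 4.

4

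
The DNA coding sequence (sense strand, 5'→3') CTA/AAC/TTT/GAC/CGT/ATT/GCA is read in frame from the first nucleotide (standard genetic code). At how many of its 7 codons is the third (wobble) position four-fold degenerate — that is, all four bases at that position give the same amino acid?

3

Codon 1 CTA (Leu): third position 4-fold.
Codon 2 AAC (Asn): third position 2-fold.
Codon 3 TTT (Phe): third position 2-fold.
Codon 4 GAC (Asp): third position 2-fold.
Codon 5 CGT (Arg): third position 4-fold.
Codon 6 ATT (Ile): third position 3-fold.
Codon 7 GCA (Ala): third position 4-fold.
Four-fold degenerate third positions: 3.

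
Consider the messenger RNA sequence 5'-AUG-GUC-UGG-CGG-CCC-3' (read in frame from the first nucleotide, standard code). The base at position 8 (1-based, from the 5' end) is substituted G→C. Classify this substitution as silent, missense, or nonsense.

Position 8 falls in codon 3: UGG → Trp.
After the substitution the codon is UCG → Ser.
Trp ≠ Ser, so this is a missense mutation.

missense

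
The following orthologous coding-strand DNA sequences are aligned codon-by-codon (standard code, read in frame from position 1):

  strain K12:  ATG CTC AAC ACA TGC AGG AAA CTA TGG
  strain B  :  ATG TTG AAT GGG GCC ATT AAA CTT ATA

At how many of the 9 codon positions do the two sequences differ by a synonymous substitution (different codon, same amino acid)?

Codon 1: ATG Met / ATG Met — identical.
Codon 2: CTC Leu / TTG Leu — synonymous.
Codon 3: AAC Asn / AAT Asn — synonymous.
Codon 4: ACA Thr / GGG Gly — nonsynonymous.
Codon 5: TGC Cys / GCC Ala — nonsynonymous.
Codon 6: AGG Arg / ATT Ile — nonsynonymous.
Codon 7: AAA Lys / AAA Lys — identical.
Codon 8: CTA Leu / CTT Leu — synonymous.
Codon 9: TGG Trp / ATA Ile — nonsynonymous.
Synonymous differences: 3.

3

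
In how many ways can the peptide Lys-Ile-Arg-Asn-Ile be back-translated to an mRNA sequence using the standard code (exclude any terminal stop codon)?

216

Lys: 2 codons.
Ile: 3 codons.
Arg: 6 codons.
Asn: 2 codons.
Ile: 3 codons.
2 × 3 × 6 × 2 × 3 = 216.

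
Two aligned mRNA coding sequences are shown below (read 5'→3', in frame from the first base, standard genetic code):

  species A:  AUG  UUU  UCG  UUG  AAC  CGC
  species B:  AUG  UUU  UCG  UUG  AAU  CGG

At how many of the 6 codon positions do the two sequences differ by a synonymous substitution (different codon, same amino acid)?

Codon 1: AUG Met / AUG Met — identical.
Codon 2: UUU Phe / UUU Phe — identical.
Codon 3: UCG Ser / UCG Ser — identical.
Codon 4: UUG Leu / UUG Leu — identical.
Codon 5: AAC Asn / AAU Asn — synonymous.
Codon 6: CGC Arg / CGG Arg — synonymous.
Synonymous differences: 2.

2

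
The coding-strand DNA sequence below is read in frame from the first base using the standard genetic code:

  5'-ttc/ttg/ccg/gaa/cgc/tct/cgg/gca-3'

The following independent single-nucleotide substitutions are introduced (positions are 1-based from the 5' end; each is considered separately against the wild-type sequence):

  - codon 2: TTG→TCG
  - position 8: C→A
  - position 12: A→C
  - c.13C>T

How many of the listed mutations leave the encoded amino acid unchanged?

Codon 2: TTG (Leu) → TCG (Ser) — missense.
Codon 3: CCG (Pro) → CAG (Gln) — missense.
Codon 4: GAA (Glu) → GAC (Asp) — missense.
Codon 5: CGC (Arg) → TGC (Cys) — missense.
Synonymous: 0 of 4.

0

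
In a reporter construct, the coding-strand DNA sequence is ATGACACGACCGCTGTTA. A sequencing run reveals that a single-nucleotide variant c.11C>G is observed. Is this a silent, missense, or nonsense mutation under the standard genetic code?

missense

Position 11 falls in codon 4: CCG → Pro.
After the substitution the codon is CGG → Arg.
Pro ≠ Arg, so this is a missense mutation.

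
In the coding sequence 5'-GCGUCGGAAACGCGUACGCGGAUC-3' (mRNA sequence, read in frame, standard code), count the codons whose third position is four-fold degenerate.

6

Codon 1 GCG (Ala): third position 4-fold.
Codon 2 UCG (Ser): third position 4-fold.
Codon 3 GAA (Glu): third position 2-fold.
Codon 4 ACG (Thr): third position 4-fold.
Codon 5 CGU (Arg): third position 4-fold.
Codon 6 ACG (Thr): third position 4-fold.
Codon 7 CGG (Arg): third position 4-fold.
Codon 8 AUC (Ile): third position 3-fold.
Four-fold degenerate third positions: 6.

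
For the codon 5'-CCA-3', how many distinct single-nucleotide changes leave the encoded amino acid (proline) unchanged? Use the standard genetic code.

3

Position 1: none → 0 synonymous.
Position 2: none → 0 synonymous.
Position 3: CCU, CCC, CCG → 3 synonymous.
Total: 0 + 0 + 3 = 3.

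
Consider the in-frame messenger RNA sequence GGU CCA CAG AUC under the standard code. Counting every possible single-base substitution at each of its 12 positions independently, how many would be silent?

9

Codon 1 (GGU, Gly): 3 synonymous substitutions.
Codon 2 (CCA, Pro): 3 synonymous substitutions.
Codon 3 (CAG, Gln): 1 synonymous substitution.
Codon 4 (AUC, Ile): 2 synonymous substitutions.
Total: 3 + 3 + 1 + 2 = 9.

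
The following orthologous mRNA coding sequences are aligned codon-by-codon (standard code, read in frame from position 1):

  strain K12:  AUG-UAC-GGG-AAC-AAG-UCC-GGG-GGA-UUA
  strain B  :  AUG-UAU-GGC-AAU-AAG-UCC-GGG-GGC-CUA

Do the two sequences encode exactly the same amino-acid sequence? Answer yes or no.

yes

Codon 1: AUG Met / AUG Met — identical.
Codon 2: UAC Tyr / UAU Tyr — synonymous.
Codon 3: GGG Gly / GGC Gly — synonymous.
Codon 4: AAC Asn / AAU Asn — synonymous.
Codon 5: AAG Lys / AAG Lys — identical.
Codon 6: UCC Ser / UCC Ser — identical.
Codon 7: GGG Gly / GGG Gly — identical.
Codon 8: GGA Gly / GGC Gly — synonymous.
Codon 9: UUA Leu / CUA Leu — synonymous.
Nonsynonymous differences: 0 → same protein.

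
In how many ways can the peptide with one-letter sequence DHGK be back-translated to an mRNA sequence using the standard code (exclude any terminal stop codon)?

Asp: 2 codons.
His: 2 codons.
Gly: 4 codons.
Lys: 2 codons.
2 × 2 × 4 × 2 = 32.

32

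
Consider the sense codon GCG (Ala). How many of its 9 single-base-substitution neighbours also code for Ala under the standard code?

3

Position 1: none → 0 synonymous.
Position 2: none → 0 synonymous.
Position 3: GCT, GCC, GCA → 3 synonymous.
Total: 0 + 0 + 3 = 3.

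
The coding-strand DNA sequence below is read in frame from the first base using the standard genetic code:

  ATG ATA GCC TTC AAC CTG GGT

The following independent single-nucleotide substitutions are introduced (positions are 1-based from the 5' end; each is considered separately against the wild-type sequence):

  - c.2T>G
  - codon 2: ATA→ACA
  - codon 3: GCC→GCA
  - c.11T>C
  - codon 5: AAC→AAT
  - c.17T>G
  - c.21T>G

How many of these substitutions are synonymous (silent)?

Codon 1: ATG (Met) → AGG (Arg) — missense.
Codon 2: ATA (Ile) → ACA (Thr) — missense.
Codon 3: GCC (Ala) → GCA (Ala) — synonymous.
Codon 4: TTC (Phe) → TCC (Ser) — missense.
Codon 5: AAC (Asn) → AAT (Asn) — synonymous.
Codon 6: CTG (Leu) → CGG (Arg) — missense.
Codon 7: GGT (Gly) → GGG (Gly) — synonymous.
Synonymous: 3 of 7.

3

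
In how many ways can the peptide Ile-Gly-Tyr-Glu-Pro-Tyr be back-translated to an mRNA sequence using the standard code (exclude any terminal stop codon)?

Ile: 3 codons.
Gly: 4 codons.
Tyr: 2 codons.
Glu: 2 codons.
Pro: 4 codons.
Tyr: 2 codons.
3 × 4 × 2 × 2 × 4 × 2 = 384.

384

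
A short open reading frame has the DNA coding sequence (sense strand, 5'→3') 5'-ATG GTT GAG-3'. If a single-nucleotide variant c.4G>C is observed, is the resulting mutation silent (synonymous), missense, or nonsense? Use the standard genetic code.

Position 4 falls in codon 2: GTT → Val.
After the substitution the codon is CTT → Leu.
Val ≠ Leu, so this is a missense mutation.

missense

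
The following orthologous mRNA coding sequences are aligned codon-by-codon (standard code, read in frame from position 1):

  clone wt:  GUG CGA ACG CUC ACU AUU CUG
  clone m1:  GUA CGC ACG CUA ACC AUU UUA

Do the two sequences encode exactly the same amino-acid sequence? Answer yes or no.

Codon 1: GUG Val / GUA Val — synonymous.
Codon 2: CGA Arg / CGC Arg — synonymous.
Codon 3: ACG Thr / ACG Thr — identical.
Codon 4: CUC Leu / CUA Leu — synonymous.
Codon 5: ACU Thr / ACC Thr — synonymous.
Codon 6: AUU Ile / AUU Ile — identical.
Codon 7: CUG Leu / UUA Leu — synonymous.
Nonsynonymous differences: 0 → same protein.

yes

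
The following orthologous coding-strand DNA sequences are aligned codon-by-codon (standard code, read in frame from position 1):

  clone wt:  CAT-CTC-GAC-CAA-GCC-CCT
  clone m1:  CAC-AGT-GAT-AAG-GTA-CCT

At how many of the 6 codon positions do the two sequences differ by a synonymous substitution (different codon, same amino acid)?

2

Codon 1: CAT His / CAC His — synonymous.
Codon 2: CTC Leu / AGT Ser — nonsynonymous.
Codon 3: GAC Asp / GAT Asp — synonymous.
Codon 4: CAA Gln / AAG Lys — nonsynonymous.
Codon 5: GCC Ala / GTA Val — nonsynonymous.
Codon 6: CCT Pro / CCT Pro — identical.
Synonymous differences: 2.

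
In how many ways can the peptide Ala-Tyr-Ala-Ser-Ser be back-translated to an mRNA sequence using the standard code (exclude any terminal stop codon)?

1152

Ala: 4 codons.
Tyr: 2 codons.
Ala: 4 codons.
Ser: 6 codons.
Ser: 6 codons.
4 × 2 × 4 × 6 × 6 = 1152.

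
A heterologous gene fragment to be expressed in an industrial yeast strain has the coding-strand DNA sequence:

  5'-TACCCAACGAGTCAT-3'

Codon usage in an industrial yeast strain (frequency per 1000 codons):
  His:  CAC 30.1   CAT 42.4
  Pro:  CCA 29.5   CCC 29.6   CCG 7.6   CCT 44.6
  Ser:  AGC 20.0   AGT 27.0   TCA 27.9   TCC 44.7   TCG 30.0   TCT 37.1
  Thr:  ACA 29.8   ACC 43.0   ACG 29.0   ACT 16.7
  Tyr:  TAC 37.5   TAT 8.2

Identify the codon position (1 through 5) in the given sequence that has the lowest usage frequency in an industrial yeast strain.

4

Codon 1 TAC (Tyr): 37.5 per 1000.
Codon 2 CCA (Pro): 29.5 per 1000.
Codon 3 ACG (Thr): 29.0 per 1000.
Codon 4 AGT (Ser): 27.0 per 1000.
Codon 5 CAT (His): 42.4 per 1000.
Lowest frequency is 27.0 at codon 4.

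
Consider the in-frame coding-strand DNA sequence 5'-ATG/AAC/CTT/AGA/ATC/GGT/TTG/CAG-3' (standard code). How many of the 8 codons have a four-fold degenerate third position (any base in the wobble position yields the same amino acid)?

Codon 1 ATG (Met): third position 1-fold.
Codon 2 AAC (Asn): third position 2-fold.
Codon 3 CTT (Leu): third position 4-fold.
Codon 4 AGA (Arg): third position 2-fold.
Codon 5 ATC (Ile): third position 3-fold.
Codon 6 GGT (Gly): third position 4-fold.
Codon 7 TTG (Leu): third position 2-fold.
Codon 8 CAG (Gln): third position 2-fold.
Four-fold degenerate third positions: 2.

2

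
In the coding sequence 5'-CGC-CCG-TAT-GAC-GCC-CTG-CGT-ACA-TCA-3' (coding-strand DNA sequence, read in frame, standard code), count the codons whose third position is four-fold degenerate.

7

Codon 1 CGC (Arg): third position 4-fold.
Codon 2 CCG (Pro): third position 4-fold.
Codon 3 TAT (Tyr): third position 2-fold.
Codon 4 GAC (Asp): third position 2-fold.
Codon 5 GCC (Ala): third position 4-fold.
Codon 6 CTG (Leu): third position 4-fold.
Codon 7 CGT (Arg): third position 4-fold.
Codon 8 ACA (Thr): third position 4-fold.
Codon 9 TCA (Ser): third position 4-fold.
Four-fold degenerate third positions: 7.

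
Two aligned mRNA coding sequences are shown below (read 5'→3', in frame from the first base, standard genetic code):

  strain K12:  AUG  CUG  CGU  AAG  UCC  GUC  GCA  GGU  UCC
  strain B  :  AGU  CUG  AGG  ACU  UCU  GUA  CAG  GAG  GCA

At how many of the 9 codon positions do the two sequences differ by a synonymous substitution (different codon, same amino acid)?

Codon 1: AUG Met / AGU Ser — nonsynonymous.
Codon 2: CUG Leu / CUG Leu — identical.
Codon 3: CGU Arg / AGG Arg — synonymous.
Codon 4: AAG Lys / ACU Thr — nonsynonymous.
Codon 5: UCC Ser / UCU Ser — synonymous.
Codon 6: GUC Val / GUA Val — synonymous.
Codon 7: GCA Ala / CAG Gln — nonsynonymous.
Codon 8: GGU Gly / GAG Glu — nonsynonymous.
Codon 9: UCC Ser / GCA Ala — nonsynonymous.
Synonymous differences: 3.

3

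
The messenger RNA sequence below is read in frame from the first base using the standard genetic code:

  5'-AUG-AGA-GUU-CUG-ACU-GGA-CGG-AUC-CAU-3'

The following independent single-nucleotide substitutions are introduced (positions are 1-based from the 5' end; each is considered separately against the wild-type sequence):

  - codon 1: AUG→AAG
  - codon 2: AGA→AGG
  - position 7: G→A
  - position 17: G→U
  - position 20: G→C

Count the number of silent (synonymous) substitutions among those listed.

1

Codon 1: AUG (Met) → AAG (Lys) — missense.
Codon 2: AGA (Arg) → AGG (Arg) — synonymous.
Codon 3: GUU (Val) → AUU (Ile) — missense.
Codon 6: GGA (Gly) → GUA (Val) — missense.
Codon 7: CGG (Arg) → CCG (Pro) — missense.
Synonymous: 1 of 5.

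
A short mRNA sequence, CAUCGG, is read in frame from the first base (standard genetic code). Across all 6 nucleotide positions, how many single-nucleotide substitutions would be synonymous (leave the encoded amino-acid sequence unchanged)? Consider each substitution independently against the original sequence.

Codon 1 (CAU, His): 1 synonymous substitution.
Codon 2 (CGG, Arg): 4 synonymous substitutions.
Total: 1 + 4 = 5.

5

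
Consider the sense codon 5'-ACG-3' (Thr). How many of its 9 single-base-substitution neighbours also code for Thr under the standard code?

3

Position 1: none → 0 synonymous.
Position 2: none → 0 synonymous.
Position 3: ACU, ACC, ACA → 3 synonymous.
Total: 0 + 0 + 3 = 3.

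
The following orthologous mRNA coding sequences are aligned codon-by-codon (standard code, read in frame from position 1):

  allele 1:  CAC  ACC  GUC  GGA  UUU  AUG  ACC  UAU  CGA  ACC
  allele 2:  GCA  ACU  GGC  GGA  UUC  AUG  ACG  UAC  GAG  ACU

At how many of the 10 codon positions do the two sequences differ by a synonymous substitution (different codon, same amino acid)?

5

Codon 1: CAC His / GCA Ala — nonsynonymous.
Codon 2: ACC Thr / ACU Thr — synonymous.
Codon 3: GUC Val / GGC Gly — nonsynonymous.
Codon 4: GGA Gly / GGA Gly — identical.
Codon 5: UUU Phe / UUC Phe — synonymous.
Codon 6: AUG Met / AUG Met — identical.
Codon 7: ACC Thr / ACG Thr — synonymous.
Codon 8: UAU Tyr / UAC Tyr — synonymous.
Codon 9: CGA Arg / GAG Glu — nonsynonymous.
Codon 10: ACC Thr / ACU Thr — synonymous.
Synonymous differences: 5.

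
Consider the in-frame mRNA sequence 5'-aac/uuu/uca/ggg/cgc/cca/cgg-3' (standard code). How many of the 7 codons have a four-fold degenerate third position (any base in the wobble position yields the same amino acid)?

5

Codon 1 AAC (Asn): third position 2-fold.
Codon 2 UUU (Phe): third position 2-fold.
Codon 3 UCA (Ser): third position 4-fold.
Codon 4 GGG (Gly): third position 4-fold.
Codon 5 CGC (Arg): third position 4-fold.
Codon 6 CCA (Pro): third position 4-fold.
Codon 7 CGG (Arg): third position 4-fold.
Four-fold degenerate third positions: 5.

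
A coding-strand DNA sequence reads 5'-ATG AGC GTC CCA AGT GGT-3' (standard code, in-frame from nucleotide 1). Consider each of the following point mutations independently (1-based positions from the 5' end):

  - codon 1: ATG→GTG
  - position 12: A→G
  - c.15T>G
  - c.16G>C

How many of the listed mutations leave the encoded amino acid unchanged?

Codon 1: ATG (Met) → GTG (Val) — missense.
Codon 4: CCA (Pro) → CCG (Pro) — synonymous.
Codon 5: AGT (Ser) → AGG (Arg) — missense.
Codon 6: GGT (Gly) → CGT (Arg) — missense.
Synonymous: 1 of 4.

1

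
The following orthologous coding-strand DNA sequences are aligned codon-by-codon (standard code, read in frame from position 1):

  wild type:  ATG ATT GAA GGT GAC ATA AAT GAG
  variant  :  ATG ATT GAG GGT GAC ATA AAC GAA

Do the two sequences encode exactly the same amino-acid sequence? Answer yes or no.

Codon 1: ATG Met / ATG Met — identical.
Codon 2: ATT Ile / ATT Ile — identical.
Codon 3: GAA Glu / GAG Glu — synonymous.
Codon 4: GGT Gly / GGT Gly — identical.
Codon 5: GAC Asp / GAC Asp — identical.
Codon 6: ATA Ile / ATA Ile — identical.
Codon 7: AAT Asn / AAC Asn — synonymous.
Codon 8: GAG Glu / GAA Glu — synonymous.
Nonsynonymous differences: 0 → same protein.

yes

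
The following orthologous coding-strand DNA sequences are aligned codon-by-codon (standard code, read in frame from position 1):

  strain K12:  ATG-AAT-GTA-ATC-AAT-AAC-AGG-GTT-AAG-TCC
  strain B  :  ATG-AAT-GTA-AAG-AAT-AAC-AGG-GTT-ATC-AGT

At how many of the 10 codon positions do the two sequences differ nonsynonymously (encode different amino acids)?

2

Codon 1: ATG Met / ATG Met — identical.
Codon 2: AAT Asn / AAT Asn — identical.
Codon 3: GTA Val / GTA Val — identical.
Codon 4: ATC Ile / AAG Lys — nonsynonymous.
Codon 5: AAT Asn / AAT Asn — identical.
Codon 6: AAC Asn / AAC Asn — identical.
Codon 7: AGG Arg / AGG Arg — identical.
Codon 8: GTT Val / GTT Val — identical.
Codon 9: AAG Lys / ATC Ile — nonsynonymous.
Codon 10: TCC Ser / AGT Ser — synonymous.
Nonsynonymous differences: 2.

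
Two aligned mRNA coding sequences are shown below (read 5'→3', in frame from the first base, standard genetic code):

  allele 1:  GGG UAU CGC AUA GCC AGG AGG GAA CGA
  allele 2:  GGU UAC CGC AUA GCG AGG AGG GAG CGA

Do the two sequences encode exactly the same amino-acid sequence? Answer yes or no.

Codon 1: GGG Gly / GGU Gly — synonymous.
Codon 2: UAU Tyr / UAC Tyr — synonymous.
Codon 3: CGC Arg / CGC Arg — identical.
Codon 4: AUA Ile / AUA Ile — identical.
Codon 5: GCC Ala / GCG Ala — synonymous.
Codon 6: AGG Arg / AGG Arg — identical.
Codon 7: AGG Arg / AGG Arg — identical.
Codon 8: GAA Glu / GAG Glu — synonymous.
Codon 9: CGA Arg / CGA Arg — identical.
Nonsynonymous differences: 0 → same protein.

yes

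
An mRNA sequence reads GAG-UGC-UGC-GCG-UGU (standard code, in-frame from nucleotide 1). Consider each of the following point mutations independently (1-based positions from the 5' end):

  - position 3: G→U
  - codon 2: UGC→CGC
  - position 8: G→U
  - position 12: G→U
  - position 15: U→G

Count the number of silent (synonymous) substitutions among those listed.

Codon 1: GAG (Glu) → GAU (Asp) — missense.
Codon 2: UGC (Cys) → CGC (Arg) — missense.
Codon 3: UGC (Cys) → UUC (Phe) — missense.
Codon 4: GCG (Ala) → GCU (Ala) — synonymous.
Codon 5: UGU (Cys) → UGG (Trp) — missense.
Synonymous: 1 of 5.

1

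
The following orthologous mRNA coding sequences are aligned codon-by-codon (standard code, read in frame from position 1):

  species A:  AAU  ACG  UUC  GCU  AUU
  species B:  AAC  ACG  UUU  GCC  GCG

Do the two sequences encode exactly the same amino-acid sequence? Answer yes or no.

no

Codon 1: AAU Asn / AAC Asn — synonymous.
Codon 2: ACG Thr / ACG Thr — identical.
Codon 3: UUC Phe / UUU Phe — synonymous.
Codon 4: GCU Ala / GCC Ala — synonymous.
Codon 5: AUU Ile / GCG Ala — nonsynonymous.
Nonsynonymous differences: 1 → different protein.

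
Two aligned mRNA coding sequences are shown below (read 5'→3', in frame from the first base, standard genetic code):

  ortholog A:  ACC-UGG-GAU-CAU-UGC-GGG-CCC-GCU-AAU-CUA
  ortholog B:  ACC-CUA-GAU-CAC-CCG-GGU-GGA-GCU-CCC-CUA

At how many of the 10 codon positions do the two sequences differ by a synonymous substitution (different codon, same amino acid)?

Codon 1: ACC Thr / ACC Thr — identical.
Codon 2: UGG Trp / CUA Leu — nonsynonymous.
Codon 3: GAU Asp / GAU Asp — identical.
Codon 4: CAU His / CAC His — synonymous.
Codon 5: UGC Cys / CCG Pro — nonsynonymous.
Codon 6: GGG Gly / GGU Gly — synonymous.
Codon 7: CCC Pro / GGA Gly — nonsynonymous.
Codon 8: GCU Ala / GCU Ala — identical.
Codon 9: AAU Asn / CCC Pro — nonsynonymous.
Codon 10: CUA Leu / CUA Leu — identical.
Synonymous differences: 2.

2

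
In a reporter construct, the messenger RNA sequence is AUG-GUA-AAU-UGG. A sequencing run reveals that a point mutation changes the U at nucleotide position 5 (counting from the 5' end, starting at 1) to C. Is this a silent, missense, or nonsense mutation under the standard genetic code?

Position 5 falls in codon 2: GUA → Val.
After the substitution the codon is GCA → Ala.
Val ≠ Ala, so this is a missense mutation.

missense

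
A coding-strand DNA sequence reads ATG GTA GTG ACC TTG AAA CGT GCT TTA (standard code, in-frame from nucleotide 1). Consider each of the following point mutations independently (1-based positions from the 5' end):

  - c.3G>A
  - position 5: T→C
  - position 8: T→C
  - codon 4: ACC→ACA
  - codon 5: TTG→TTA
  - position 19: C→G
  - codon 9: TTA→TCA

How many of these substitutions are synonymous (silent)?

Codon 1: ATG (Met) → ATA (Ile) — missense.
Codon 2: GTA (Val) → GCA (Ala) — missense.
Codon 3: GTG (Val) → GCG (Ala) — missense.
Codon 4: ACC (Thr) → ACA (Thr) — synonymous.
Codon 5: TTG (Leu) → TTA (Leu) — synonymous.
Codon 7: CGT (Arg) → GGT (Gly) — missense.
Codon 9: TTA (Leu) → TCA (Ser) — missense.
Synonymous: 2 of 7.

2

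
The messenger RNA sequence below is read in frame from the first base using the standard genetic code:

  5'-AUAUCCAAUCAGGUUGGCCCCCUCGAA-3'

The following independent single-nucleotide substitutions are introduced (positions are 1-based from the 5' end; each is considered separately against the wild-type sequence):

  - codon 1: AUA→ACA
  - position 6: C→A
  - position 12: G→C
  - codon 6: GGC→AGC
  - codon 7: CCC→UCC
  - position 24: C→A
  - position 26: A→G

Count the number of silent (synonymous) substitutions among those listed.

Codon 1: AUA (Ile) → ACA (Thr) — missense.
Codon 2: UCC (Ser) → UCA (Ser) — synonymous.
Codon 4: CAG (Gln) → CAC (His) — missense.
Codon 6: GGC (Gly) → AGC (Ser) — missense.
Codon 7: CCC (Pro) → UCC (Ser) — missense.
Codon 8: CUC (Leu) → CUA (Leu) — synonymous.
Codon 9: GAA (Glu) → GGA (Gly) — missense.
Synonymous: 2 of 7.

2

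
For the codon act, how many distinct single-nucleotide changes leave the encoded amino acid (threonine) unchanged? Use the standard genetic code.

3

Position 1: none → 0 synonymous.
Position 2: none → 0 synonymous.
Position 3: ACC, ACA, ACG → 3 synonymous.
Total: 0 + 0 + 3 = 3.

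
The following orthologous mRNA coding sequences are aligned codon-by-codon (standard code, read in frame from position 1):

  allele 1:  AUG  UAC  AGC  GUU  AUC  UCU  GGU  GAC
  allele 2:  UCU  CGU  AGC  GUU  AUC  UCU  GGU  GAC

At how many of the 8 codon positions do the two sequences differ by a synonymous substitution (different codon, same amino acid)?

Codon 1: AUG Met / UCU Ser — nonsynonymous.
Codon 2: UAC Tyr / CGU Arg — nonsynonymous.
Codon 3: AGC Ser / AGC Ser — identical.
Codon 4: GUU Val / GUU Val — identical.
Codon 5: AUC Ile / AUC Ile — identical.
Codon 6: UCU Ser / UCU Ser — identical.
Codon 7: GGU Gly / GGU Gly — identical.
Codon 8: GAC Asp / GAC Asp — identical.
Synonymous differences: 0.

0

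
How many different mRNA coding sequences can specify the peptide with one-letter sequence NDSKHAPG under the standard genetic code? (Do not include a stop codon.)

6144

Asn: 2 codons.
Asp: 2 codons.
Ser: 6 codons.
Lys: 2 codons.
His: 2 codons.
Ala: 4 codons.
Pro: 4 codons.
Gly: 4 codons.
2 × 2 × 6 × 2 × 2 × 4 × 4 × 4 = 6144.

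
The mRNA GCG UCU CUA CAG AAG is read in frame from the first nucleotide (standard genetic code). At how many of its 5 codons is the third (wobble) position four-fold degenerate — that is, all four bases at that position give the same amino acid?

Codon 1 GCG (Ala): third position 4-fold.
Codon 2 UCU (Ser): third position 4-fold.
Codon 3 CUA (Leu): third position 4-fold.
Codon 4 CAG (Gln): third position 2-fold.
Codon 5 AAG (Lys): third position 2-fold.
Four-fold degenerate third positions: 3.

3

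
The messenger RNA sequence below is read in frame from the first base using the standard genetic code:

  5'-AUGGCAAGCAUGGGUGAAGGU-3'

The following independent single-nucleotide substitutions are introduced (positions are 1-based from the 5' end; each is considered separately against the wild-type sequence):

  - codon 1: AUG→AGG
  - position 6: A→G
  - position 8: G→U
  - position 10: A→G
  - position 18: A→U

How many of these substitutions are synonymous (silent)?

Codon 1: AUG (Met) → AGG (Arg) — missense.
Codon 2: GCA (Ala) → GCG (Ala) — synonymous.
Codon 3: AGC (Ser) → AUC (Ile) — missense.
Codon 4: AUG (Met) → GUG (Val) — missense.
Codon 6: GAA (Glu) → GAU (Asp) — missense.
Synonymous: 1 of 5.

1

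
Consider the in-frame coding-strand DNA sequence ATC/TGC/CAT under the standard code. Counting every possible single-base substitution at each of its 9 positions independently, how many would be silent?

Codon 1 (ATC, Ile): 2 synonymous substitutions.
Codon 2 (TGC, Cys): 1 synonymous substitution.
Codon 3 (CAT, His): 1 synonymous substitution.
Total: 2 + 1 + 1 = 4.

4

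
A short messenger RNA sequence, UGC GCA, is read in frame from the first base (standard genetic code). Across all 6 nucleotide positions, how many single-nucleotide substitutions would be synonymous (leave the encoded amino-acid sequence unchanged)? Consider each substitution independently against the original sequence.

4

Codon 1 (UGC, Cys): 1 synonymous substitution.
Codon 2 (GCA, Ala): 3 synonymous substitutions.
Total: 1 + 3 = 4.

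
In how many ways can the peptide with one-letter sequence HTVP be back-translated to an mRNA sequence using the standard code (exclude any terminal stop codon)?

128

His: 2 codons.
Thr: 4 codons.
Val: 4 codons.
Pro: 4 codons.
2 × 4 × 4 × 4 = 128.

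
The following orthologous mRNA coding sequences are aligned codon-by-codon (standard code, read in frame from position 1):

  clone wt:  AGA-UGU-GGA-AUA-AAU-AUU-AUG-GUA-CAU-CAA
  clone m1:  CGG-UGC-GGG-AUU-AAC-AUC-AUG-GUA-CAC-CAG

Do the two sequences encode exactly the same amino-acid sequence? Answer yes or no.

Codon 1: AGA Arg / CGG Arg — synonymous.
Codon 2: UGU Cys / UGC Cys — synonymous.
Codon 3: GGA Gly / GGG Gly — synonymous.
Codon 4: AUA Ile / AUU Ile — synonymous.
Codon 5: AAU Asn / AAC Asn — synonymous.
Codon 6: AUU Ile / AUC Ile — synonymous.
Codon 7: AUG Met / AUG Met — identical.
Codon 8: GUA Val / GUA Val — identical.
Codon 9: CAU His / CAC His — synonymous.
Codon 10: CAA Gln / CAG Gln — synonymous.
Nonsynonymous differences: 0 → same protein.

yes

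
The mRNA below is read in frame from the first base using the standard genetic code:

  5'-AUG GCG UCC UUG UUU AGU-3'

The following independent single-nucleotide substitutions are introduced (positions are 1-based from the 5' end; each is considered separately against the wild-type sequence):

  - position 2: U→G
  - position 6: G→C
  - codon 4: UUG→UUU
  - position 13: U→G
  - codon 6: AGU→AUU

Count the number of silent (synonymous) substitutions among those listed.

1

Codon 1: AUG (Met) → AGG (Arg) — missense.
Codon 2: GCG (Ala) → GCC (Ala) — synonymous.
Codon 4: UUG (Leu) → UUU (Phe) — missense.
Codon 5: UUU (Phe) → GUU (Val) — missense.
Codon 6: AGU (Ser) → AUU (Ile) — missense.
Synonymous: 1 of 5.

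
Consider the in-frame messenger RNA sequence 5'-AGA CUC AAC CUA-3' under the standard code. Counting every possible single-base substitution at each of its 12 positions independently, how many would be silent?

Codon 1 (AGA, Arg): 2 synonymous substitutions.
Codon 2 (CUC, Leu): 3 synonymous substitutions.
Codon 3 (AAC, Asn): 1 synonymous substitution.
Codon 4 (CUA, Leu): 4 synonymous substitutions.
Total: 2 + 3 + 1 + 4 = 10.

10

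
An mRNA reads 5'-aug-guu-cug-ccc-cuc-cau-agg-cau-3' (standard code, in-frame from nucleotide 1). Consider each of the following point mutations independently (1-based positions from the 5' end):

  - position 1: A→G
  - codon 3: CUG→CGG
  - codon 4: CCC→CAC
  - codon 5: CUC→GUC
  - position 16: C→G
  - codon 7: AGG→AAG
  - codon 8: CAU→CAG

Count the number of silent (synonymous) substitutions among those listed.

0

Codon 1: AUG (Met) → GUG (Val) — missense.
Codon 3: CUG (Leu) → CGG (Arg) — missense.
Codon 4: CCC (Pro) → CAC (His) — missense.
Codon 5: CUC (Leu) → GUC (Val) — missense.
Codon 6: CAU (His) → GAU (Asp) — missense.
Codon 7: AGG (Arg) → AAG (Lys) — missense.
Codon 8: CAU (His) → CAG (Gln) — missense.
Synonymous: 0 of 7.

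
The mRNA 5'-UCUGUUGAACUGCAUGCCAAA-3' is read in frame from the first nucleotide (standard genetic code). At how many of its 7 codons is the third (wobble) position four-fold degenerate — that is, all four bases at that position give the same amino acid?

4

Codon 1 UCU (Ser): third position 4-fold.
Codon 2 GUU (Val): third position 4-fold.
Codon 3 GAA (Glu): third position 2-fold.
Codon 4 CUG (Leu): third position 4-fold.
Codon 5 CAU (His): third position 2-fold.
Codon 6 GCC (Ala): third position 4-fold.
Codon 7 AAA (Lys): third position 2-fold.
Four-fold degenerate third positions: 4.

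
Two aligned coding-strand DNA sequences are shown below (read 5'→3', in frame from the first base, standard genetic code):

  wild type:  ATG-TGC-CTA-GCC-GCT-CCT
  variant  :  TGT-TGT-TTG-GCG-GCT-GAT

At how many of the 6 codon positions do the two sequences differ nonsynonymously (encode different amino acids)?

2

Codon 1: ATG Met / TGT Cys — nonsynonymous.
Codon 2: TGC Cys / TGT Cys — synonymous.
Codon 3: CTA Leu / TTG Leu — synonymous.
Codon 4: GCC Ala / GCG Ala — synonymous.
Codon 5: GCT Ala / GCT Ala — identical.
Codon 6: CCT Pro / GAT Asp — nonsynonymous.
Nonsynonymous differences: 2.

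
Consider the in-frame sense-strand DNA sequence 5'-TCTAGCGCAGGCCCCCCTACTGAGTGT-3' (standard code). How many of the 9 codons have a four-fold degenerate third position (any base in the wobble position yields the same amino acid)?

Codon 1 TCT (Ser): third position 4-fold.
Codon 2 AGC (Ser): third position 2-fold.
Codon 3 GCA (Ala): third position 4-fold.
Codon 4 GGC (Gly): third position 4-fold.
Codon 5 CCC (Pro): third position 4-fold.
Codon 6 CCT (Pro): third position 4-fold.
Codon 7 ACT (Thr): third position 4-fold.
Codon 8 GAG (Glu): third position 2-fold.
Codon 9 TGT (Cys): third position 2-fold.
Four-fold degenerate third positions: 6.

6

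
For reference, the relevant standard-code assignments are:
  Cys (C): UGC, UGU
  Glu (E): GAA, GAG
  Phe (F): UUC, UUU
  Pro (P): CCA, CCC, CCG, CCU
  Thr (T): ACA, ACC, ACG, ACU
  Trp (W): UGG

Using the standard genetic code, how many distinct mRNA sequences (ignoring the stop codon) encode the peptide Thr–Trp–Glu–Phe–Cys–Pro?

128

Thr: 4 codons.
Trp: 1 codon.
Glu: 2 codons.
Phe: 2 codons.
Cys: 2 codons.
Pro: 4 codons.
4 × 1 × 2 × 2 × 2 × 4 = 128.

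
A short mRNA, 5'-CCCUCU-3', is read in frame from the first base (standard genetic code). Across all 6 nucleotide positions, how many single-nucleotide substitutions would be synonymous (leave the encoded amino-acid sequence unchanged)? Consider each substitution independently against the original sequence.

Codon 1 (CCC, Pro): 3 synonymous substitutions.
Codon 2 (UCU, Ser): 3 synonymous substitutions.
Total: 3 + 3 = 6.

6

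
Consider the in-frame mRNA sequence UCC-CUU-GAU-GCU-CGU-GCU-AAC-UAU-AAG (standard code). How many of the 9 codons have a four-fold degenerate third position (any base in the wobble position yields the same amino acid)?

5

Codon 1 UCC (Ser): third position 4-fold.
Codon 2 CUU (Leu): third position 4-fold.
Codon 3 GAU (Asp): third position 2-fold.
Codon 4 GCU (Ala): third position 4-fold.
Codon 5 CGU (Arg): third position 4-fold.
Codon 6 GCU (Ala): third position 4-fold.
Codon 7 AAC (Asn): third position 2-fold.
Codon 8 UAU (Tyr): third position 2-fold.
Codon 9 AAG (Lys): third position 2-fold.
Four-fold degenerate third positions: 5.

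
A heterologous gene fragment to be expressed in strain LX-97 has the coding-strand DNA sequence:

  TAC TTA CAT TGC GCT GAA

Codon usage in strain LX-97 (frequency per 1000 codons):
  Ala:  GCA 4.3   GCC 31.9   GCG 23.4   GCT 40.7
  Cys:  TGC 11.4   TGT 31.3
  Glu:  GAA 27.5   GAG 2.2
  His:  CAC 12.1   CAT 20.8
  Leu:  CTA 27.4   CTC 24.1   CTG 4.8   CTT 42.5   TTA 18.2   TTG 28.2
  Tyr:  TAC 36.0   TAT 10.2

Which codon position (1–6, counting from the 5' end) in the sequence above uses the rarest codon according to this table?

4

Codon 1 TAC (Tyr): 36.0 per 1000.
Codon 2 TTA (Leu): 18.2 per 1000.
Codon 3 CAT (His): 20.8 per 1000.
Codon 4 TGC (Cys): 11.4 per 1000.
Codon 5 GCT (Ala): 40.7 per 1000.
Codon 6 GAA (Glu): 27.5 per 1000.
Lowest frequency is 11.4 at codon 4.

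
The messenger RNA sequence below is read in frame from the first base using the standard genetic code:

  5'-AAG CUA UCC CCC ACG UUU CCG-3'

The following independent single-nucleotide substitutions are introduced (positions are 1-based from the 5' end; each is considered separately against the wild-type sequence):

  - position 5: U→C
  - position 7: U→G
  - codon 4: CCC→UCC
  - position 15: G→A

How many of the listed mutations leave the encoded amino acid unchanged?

Codon 2: CUA (Leu) → CCA (Pro) — missense.
Codon 3: UCC (Ser) → GCC (Ala) — missense.
Codon 4: CCC (Pro) → UCC (Ser) — missense.
Codon 5: ACG (Thr) → ACA (Thr) — synonymous.
Synonymous: 1 of 4.

1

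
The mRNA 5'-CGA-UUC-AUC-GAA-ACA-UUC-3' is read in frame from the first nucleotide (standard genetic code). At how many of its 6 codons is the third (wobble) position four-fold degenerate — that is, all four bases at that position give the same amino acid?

2

Codon 1 CGA (Arg): third position 4-fold.
Codon 2 UUC (Phe): third position 2-fold.
Codon 3 AUC (Ile): third position 3-fold.
Codon 4 GAA (Glu): third position 2-fold.
Codon 5 ACA (Thr): third position 4-fold.
Codon 6 UUC (Phe): third position 2-fold.
Four-fold degenerate third positions: 2.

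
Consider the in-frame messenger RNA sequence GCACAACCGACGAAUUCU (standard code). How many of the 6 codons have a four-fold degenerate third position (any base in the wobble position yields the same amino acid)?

4

Codon 1 GCA (Ala): third position 4-fold.
Codon 2 CAA (Gln): third position 2-fold.
Codon 3 CCG (Pro): third position 4-fold.
Codon 4 ACG (Thr): third position 4-fold.
Codon 5 AAU (Asn): third position 2-fold.
Codon 6 UCU (Ser): third position 4-fold.
Four-fold degenerate third positions: 4.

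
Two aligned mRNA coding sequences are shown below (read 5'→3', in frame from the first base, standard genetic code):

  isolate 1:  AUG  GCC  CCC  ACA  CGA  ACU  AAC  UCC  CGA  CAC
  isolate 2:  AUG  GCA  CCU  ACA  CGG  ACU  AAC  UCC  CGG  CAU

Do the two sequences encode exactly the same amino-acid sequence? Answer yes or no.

Codon 1: AUG Met / AUG Met — identical.
Codon 2: GCC Ala / GCA Ala — synonymous.
Codon 3: CCC Pro / CCU Pro — synonymous.
Codon 4: ACA Thr / ACA Thr — identical.
Codon 5: CGA Arg / CGG Arg — synonymous.
Codon 6: ACU Thr / ACU Thr — identical.
Codon 7: AAC Asn / AAC Asn — identical.
Codon 8: UCC Ser / UCC Ser — identical.
Codon 9: CGA Arg / CGG Arg — synonymous.
Codon 10: CAC His / CAU His — synonymous.
Nonsynonymous differences: 0 → same protein.

yes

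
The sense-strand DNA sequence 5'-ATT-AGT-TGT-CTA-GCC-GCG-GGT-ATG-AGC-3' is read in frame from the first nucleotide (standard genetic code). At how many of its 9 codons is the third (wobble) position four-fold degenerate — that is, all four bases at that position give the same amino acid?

4

Codon 1 ATT (Ile): third position 3-fold.
Codon 2 AGT (Ser): third position 2-fold.
Codon 3 TGT (Cys): third position 2-fold.
Codon 4 CTA (Leu): third position 4-fold.
Codon 5 GCC (Ala): third position 4-fold.
Codon 6 GCG (Ala): third position 4-fold.
Codon 7 GGT (Gly): third position 4-fold.
Codon 8 ATG (Met): third position 1-fold.
Codon 9 AGC (Ser): third position 2-fold.
Four-fold degenerate third positions: 4.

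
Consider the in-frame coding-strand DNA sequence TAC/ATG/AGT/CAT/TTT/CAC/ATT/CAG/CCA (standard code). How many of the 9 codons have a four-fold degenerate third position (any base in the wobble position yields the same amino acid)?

1

Codon 1 TAC (Tyr): third position 2-fold.
Codon 2 ATG (Met): third position 1-fold.
Codon 3 AGT (Ser): third position 2-fold.
Codon 4 CAT (His): third position 2-fold.
Codon 5 TTT (Phe): third position 2-fold.
Codon 6 CAC (His): third position 2-fold.
Codon 7 ATT (Ile): third position 3-fold.
Codon 8 CAG (Gln): third position 2-fold.
Codon 9 CCA (Pro): third position 4-fold.
Four-fold degenerate third positions: 1.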